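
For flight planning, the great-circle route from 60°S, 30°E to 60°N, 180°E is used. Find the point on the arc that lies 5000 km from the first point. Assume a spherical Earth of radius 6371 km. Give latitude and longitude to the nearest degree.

Write both endpoints as unit vectors p₁, p₂ with components (cos φ cos λ, cos φ sin λ, sin φ).
The central angle between the endpoints is δ = arccos(p₁·p₂) ≈ 2.882 rad (165.1°). The total great-circle distance is δ·R ≈ 2.882 × 6371 ≈ 18362 km, so the target fraction is f = 5000/18362 ≈ 0.272.
Interpolate at f ≈ 0.272 with slerp weights a = sin((1−f)δ)/sin δ ≈ 3.369, b = sin(fδ)/sin δ ≈ 2.754.
p = a·p₁ + b·p₂ ≈ (0.082, 0.842, -0.533); φ = arcsin(p_z) ≈ -32.20°, λ = atan2(p_y, p_x) ≈ 84.44°.

≈ 32°S, 84°E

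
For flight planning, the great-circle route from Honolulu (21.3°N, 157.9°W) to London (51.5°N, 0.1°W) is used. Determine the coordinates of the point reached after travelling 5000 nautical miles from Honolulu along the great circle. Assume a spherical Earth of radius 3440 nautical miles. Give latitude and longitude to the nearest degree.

Write both endpoints as unit vectors p₁, p₂ with components (cos φ cos λ, cos φ sin λ, sin φ).
The central angle between the endpoints is δ = arccos(p₁·p₂) ≈ 1.826 rad (104.6°). The total great-circle distance is δ·R ≈ 1.826 × 3440 ≈ 6282 nmi, so the target fraction is f = 5000/6282 ≈ 0.796.
Interpolate at f ≈ 0.796 with slerp weights a = sin((1−f)δ)/sin δ ≈ 0.376, b = sin(fδ)/sin δ ≈ 1.026.
p = a·p₁ + b·p₂ ≈ (0.314, -0.133, 0.940); φ = arcsin(p_z) ≈ 70.06°, λ = atan2(p_y, p_x) ≈ -22.96°.

≈ (70°N, 23°W)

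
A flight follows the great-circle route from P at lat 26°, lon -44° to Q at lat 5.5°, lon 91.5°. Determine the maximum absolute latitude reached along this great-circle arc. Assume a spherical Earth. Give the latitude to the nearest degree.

≈ 39°

The great circle lies in the plane with unit normal n̂ = (p₁ × p₂)/|p₁ × p₂|.
Here n̂_z ≈ +0.781; the vertex latitude is φ_max = arccos|n̂_z| ≈ 38.6°.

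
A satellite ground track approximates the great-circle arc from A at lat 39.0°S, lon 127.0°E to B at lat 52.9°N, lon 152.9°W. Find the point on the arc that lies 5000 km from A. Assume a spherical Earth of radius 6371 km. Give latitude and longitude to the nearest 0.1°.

≈ lat 1.7°S, lon 154.6°E

The haversine formula gives a central angle δ ≈ 2.006 rad (114.9°) between the endpoints. The total great-circle distance is δ·R ≈ 2.006 × 6371 ≈ 12778 km, so the target fraction is f = 5000/12778 ≈ 0.391.
Interpolate at f ≈ 0.391 with slerp weights a = sin((1−f)δ)/sin δ ≈ 1.036, b = sin(fδ)/sin δ ≈ 0.779.
p = a·p₁ + b·p₂ ≈ (-0.903, 0.429, -0.030); φ = arcsin(p_z) ≈ -1.74°, λ = atan2(p_y, p_x) ≈ 154.60°.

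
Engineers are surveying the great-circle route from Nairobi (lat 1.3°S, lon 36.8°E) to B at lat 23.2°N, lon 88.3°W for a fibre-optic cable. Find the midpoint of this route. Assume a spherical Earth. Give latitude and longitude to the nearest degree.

Write both endpoints as unit vectors p₁, p₂ with components (cos φ cos λ, cos φ sin λ, sin φ).
The central angle between the endpoints is δ = arccos(p₁·p₂) ≈ 2.138 rad (122.5°).
Interpolate at f = 1/2 with slerp weights a = sin((1−f)δ)/sin δ ≈ 1.040, b = sin(fδ)/sin δ ≈ 1.040.
p = a·p₁ + b·p₂ ≈ (0.861, -0.333, 0.386); φ = arcsin(p_z) ≈ 22.70°, λ = atan2(p_y, p_x) ≈ -21.13°.

≈ lat 23°N, lon 21°W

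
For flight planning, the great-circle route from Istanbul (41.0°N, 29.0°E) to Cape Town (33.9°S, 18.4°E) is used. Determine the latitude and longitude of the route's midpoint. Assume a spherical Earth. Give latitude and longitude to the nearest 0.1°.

≈ (3.6°N, 23.4°E)

Write both endpoints as unit vectors p₁, p₂ with components (cos φ cos λ, cos φ sin λ, sin φ).
The central angle between the endpoints is δ = arccos(p₁·p₂) ≈ 1.318 rad (75.5°).
Interpolate at f = 1/2 with slerp weights a = sin((1−f)δ)/sin δ ≈ 0.633, b = sin(fδ)/sin δ ≈ 0.633.
p = a·p₁ + b·p₂ ≈ (0.916, 0.397, 0.062); φ = arcsin(p_z) ≈ 3.57°, λ = atan2(p_y, p_x) ≈ 23.45°.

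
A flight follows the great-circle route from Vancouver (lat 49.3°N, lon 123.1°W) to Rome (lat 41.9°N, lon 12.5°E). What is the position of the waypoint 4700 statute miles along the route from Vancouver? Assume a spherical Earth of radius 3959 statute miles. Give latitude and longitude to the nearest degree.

≈ lat 53°N, lon 3°E

Convert each endpoint to a unit vector on the sphere (x = cos φ cos λ, y = cos φ sin λ, z = sin φ).
The central angle between the endpoints is δ = arccos(p₁·p₂) ≈ 1.411 rad (80.8°). The total great-circle distance is δ·R ≈ 1.411 × 3959 ≈ 5585 mi, so the target fraction is f = 4700/5585 ≈ 0.842.
Interpolate at f ≈ 0.842 with slerp weights a = sin((1−f)δ)/sin δ ≈ 0.224, b = sin(fδ)/sin δ ≈ 0.939.
p = a·p₁ + b·p₂ ≈ (0.603, 0.029, 0.797); φ = arcsin(p_z) ≈ 52.89°, λ = atan2(p_y, p_x) ≈ 2.73°.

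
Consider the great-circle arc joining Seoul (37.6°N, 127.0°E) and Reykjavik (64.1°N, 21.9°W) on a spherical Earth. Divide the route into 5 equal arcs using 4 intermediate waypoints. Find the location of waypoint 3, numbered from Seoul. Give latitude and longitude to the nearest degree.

≈ (78°N, 77°E)

From cos δ = sin φ₁ sin φ₂ + cos φ₁ cos φ₂ cos Δλ, the central angle is δ ≈ 1.316 rad (75.4°).
Interpolate at f = 3/5 with slerp weights a = sin((1−f)δ)/sin δ ≈ 0.519, b = sin(fδ)/sin δ ≈ 0.734.
p = a·p₁ + b·p₂ ≈ (0.050, 0.209, 0.977); φ = arcsin(p_z) ≈ 77.60°, λ = atan2(p_y, p_x) ≈ 76.59°.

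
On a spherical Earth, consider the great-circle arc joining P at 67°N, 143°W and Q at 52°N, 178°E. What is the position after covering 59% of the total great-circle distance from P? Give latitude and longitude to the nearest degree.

Write both endpoints as unit vectors p₁, p₂ with components (cos φ cos λ, cos φ sin λ, sin φ).
The central angle between the endpoints is δ = arccos(p₁·p₂) ≈ 0.422 rad (24.2°).
Interpolate at f = 0.59 with slerp weights a = sin((1−f)δ)/sin δ ≈ 0.420, b = sin(fδ)/sin δ ≈ 0.602.
p = a·p₁ + b·p₂ ≈ (-0.501, -0.086, 0.861); φ = arcsin(p_z) ≈ 59.43°, λ = atan2(p_y, p_x) ≈ -170.28°.

≈ 59°N, 170°W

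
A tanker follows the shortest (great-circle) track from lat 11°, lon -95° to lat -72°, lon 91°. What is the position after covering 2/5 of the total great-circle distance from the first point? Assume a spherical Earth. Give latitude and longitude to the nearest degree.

The haversine formula gives a central angle δ ≈ 2.075 rad (118.9°) between the endpoints.
Interpolate at f = 2/5 with slerp weights a = sin((1−f)δ)/sin δ ≈ 1.082, b = sin(fδ)/sin δ ≈ 0.843.
p = a·p₁ + b·p₂ ≈ (-0.097, -0.798, -0.595); φ = arcsin(p_z) ≈ -36.52°, λ = atan2(p_y, p_x) ≈ -96.94°.

≈ lat -37°, lon -97°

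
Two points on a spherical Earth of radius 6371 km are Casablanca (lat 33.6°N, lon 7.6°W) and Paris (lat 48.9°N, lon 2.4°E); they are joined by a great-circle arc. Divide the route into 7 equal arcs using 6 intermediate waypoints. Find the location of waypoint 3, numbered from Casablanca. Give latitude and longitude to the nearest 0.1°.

≈ lat 40.3°N, lon 3.9°W

The haversine formula gives a central angle δ ≈ 0.297 rad (17.0°) between the endpoints.
Interpolate at f = 3/7 with slerp weights a = sin((1−f)δ)/sin δ ≈ 0.577, b = sin(fδ)/sin δ ≈ 0.434.
p = a·p₁ + b·p₂ ≈ (0.761, -0.052, 0.646); φ = arcsin(p_z) ≈ 40.26°, λ = atan2(p_y, p_x) ≈ -3.88°.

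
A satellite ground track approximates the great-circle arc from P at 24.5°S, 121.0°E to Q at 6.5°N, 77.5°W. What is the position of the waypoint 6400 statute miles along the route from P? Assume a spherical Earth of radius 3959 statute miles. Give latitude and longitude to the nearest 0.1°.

Convert each endpoint to a unit vector on the sphere (x = cos φ cos λ, y = cos φ sin λ, z = sin φ).
The central angle between the endpoints is δ = arccos(p₁·p₂) ≈ 2.701 rad (154.7°). The total great-circle distance is δ·R ≈ 2.701 × 3959 ≈ 10692 mi, so the target fraction is f = 6400/10692 ≈ 0.599.
Interpolate at f ≈ 0.599 with slerp weights a = sin((1−f)δ)/sin δ ≈ 2.071, b = sin(fδ)/sin δ ≈ 2.340.
p = a·p₁ + b·p₂ ≈ (-0.467, -0.655, -0.594); φ = arcsin(p_z) ≈ -36.43°, λ = atan2(p_y, p_x) ≈ -125.50°.

≈ 36.4°S, 125.5°W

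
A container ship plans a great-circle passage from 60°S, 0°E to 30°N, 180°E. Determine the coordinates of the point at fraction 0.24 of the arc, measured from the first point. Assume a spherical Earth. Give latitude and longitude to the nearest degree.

≈ 84°S, 180°E

From cos δ = sin φ₁ sin φ₂ + cos φ₁ cos φ₂ cos Δλ, the central angle is δ ≈ 2.618 rad (150.0°).
Interpolate at f = 0.24 with slerp weights a = sin((1−f)δ)/sin δ ≈ 1.827, b = sin(fδ)/sin δ ≈ 1.176.
p = a·p₁ + b·p₂ ≈ (-0.105, 0.000, -0.995); φ = arcsin(p_z) ≈ -84.00°, λ = atan2(p_y, p_x) ≈ 180.00°.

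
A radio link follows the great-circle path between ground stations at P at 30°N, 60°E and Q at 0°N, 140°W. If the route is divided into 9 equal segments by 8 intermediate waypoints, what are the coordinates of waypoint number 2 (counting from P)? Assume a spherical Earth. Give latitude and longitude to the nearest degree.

≈ 53°N, 91°E

From cos δ = sin φ₁ sin φ₂ + cos φ₁ cos φ₂ cos Δλ, the central angle is δ ≈ 2.521 rad (144.5°).
Interpolate at f = 2/9 with slerp weights a = sin((1−f)δ)/sin δ ≈ 1.591, b = sin(fδ)/sin δ ≈ 0.914.
p = a·p₁ + b·p₂ ≈ (-0.011, 0.606, 0.796); φ = arcsin(p_z) ≈ 52.72°, λ = atan2(p_y, p_x) ≈ 91.09°.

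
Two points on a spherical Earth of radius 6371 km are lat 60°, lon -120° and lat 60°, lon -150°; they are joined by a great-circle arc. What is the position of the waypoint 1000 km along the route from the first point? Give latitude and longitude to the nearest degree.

≈ lat 61°, lon -138°

Write both endpoints as unit vectors p₁, p₂ with components (cos φ cos λ, cos φ sin λ, sin φ).
The central angle between the endpoints is δ = arccos(p₁·p₂) ≈ 0.260 rad (14.9°). The total great-circle distance is δ·R ≈ 0.260 × 6371 ≈ 1654 km, so the target fraction is f = 1000/1654 ≈ 0.605.
Interpolate at f ≈ 0.605 with slerp weights a = sin((1−f)δ)/sin δ ≈ 0.399, b = sin(fδ)/sin δ ≈ 0.609.
p = a·p₁ + b·p₂ ≈ (-0.363, -0.325, 0.873); φ = arcsin(p_z) ≈ 60.81°, λ = atan2(p_y, p_x) ≈ -138.20°.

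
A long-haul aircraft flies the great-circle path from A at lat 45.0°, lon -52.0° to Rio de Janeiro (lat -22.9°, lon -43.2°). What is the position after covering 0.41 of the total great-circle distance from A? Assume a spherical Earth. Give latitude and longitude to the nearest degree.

The haversine formula gives a central angle δ ≈ 1.193 rad (68.4°) between the endpoints.
Interpolate at f = 0.41 with slerp weights a = sin((1−f)δ)/sin δ ≈ 0.696, b = sin(fδ)/sin δ ≈ 0.506.
p = a·p₁ + b·p₂ ≈ (0.643, -0.707, 0.296); φ = arcsin(p_z) ≈ 17.20°, λ = atan2(p_y, p_x) ≈ -47.72°.

≈ lat 17°, lon -48°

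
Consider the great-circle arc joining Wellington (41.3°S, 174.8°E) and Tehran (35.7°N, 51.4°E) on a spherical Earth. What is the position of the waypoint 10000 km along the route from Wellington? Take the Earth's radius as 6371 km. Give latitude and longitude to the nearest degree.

Write both endpoints as unit vectors p₁, p₂ with components (cos φ cos λ, cos φ sin λ, sin φ).
The central angle between the endpoints is δ = arccos(p₁·p₂) ≈ 2.376 rad (136.1°). The total great-circle distance is δ·R ≈ 2.376 × 6371 ≈ 15138 km, so the target fraction is f = 10000/15138 ≈ 0.661.
Interpolate at f ≈ 0.661 with slerp weights a = sin((1−f)δ)/sin δ ≈ 1.042, b = sin(fδ)/sin δ ≈ 1.443.
p = a·p₁ + b·p₂ ≈ (-0.048, 0.987, 0.155); φ = arcsin(p_z) ≈ 8.90°, λ = atan2(p_y, p_x) ≈ 92.80°.

≈ 9°N, 93°E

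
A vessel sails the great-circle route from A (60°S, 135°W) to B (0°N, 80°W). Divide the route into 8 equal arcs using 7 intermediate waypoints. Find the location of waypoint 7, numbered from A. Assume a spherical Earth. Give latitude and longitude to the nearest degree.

From cos δ = sin φ₁ sin φ₂ + cos φ₁ cos φ₂ cos Δλ, the central angle is δ ≈ 1.280 rad (73.3°).
Interpolate at f = 7/8 with slerp weights a = sin((1−f)δ)/sin δ ≈ 0.166, b = sin(fδ)/sin δ ≈ 0.940.
p = a·p₁ + b·p₂ ≈ (0.104, -0.984, -0.144); φ = arcsin(p_z) ≈ -8.28°, λ = atan2(p_y, p_x) ≈ -83.95°.

≈ (8°S, 84°W)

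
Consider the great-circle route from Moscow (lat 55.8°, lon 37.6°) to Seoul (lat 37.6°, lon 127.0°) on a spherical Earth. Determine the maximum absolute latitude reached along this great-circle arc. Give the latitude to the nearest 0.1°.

The great circle lies in the plane with unit normal n̂ = (p₁ × p₂)/|p₁ × p₂|.
Here n̂_z ≈ +0.517; the vertex latitude is φ_max = arccos|n̂_z| ≈ 58.8°.

≈ 58.8°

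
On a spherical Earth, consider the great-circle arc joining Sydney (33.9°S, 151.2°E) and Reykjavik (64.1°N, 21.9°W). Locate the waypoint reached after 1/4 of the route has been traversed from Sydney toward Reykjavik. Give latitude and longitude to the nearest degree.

≈ 3°N, 148°E

Write both endpoints as unit vectors p₁, p₂ with components (cos φ cos λ, cos φ sin λ, sin φ).
The central angle between the endpoints is δ = arccos(p₁·p₂) ≈ 2.609 rad (149.5°).
Interpolate at f = 1/4 with slerp weights a = sin((1−f)δ)/sin δ ≈ 1.825, b = sin(fδ)/sin δ ≈ 1.196.
p = a·p₁ + b·p₂ ≈ (-0.843, 0.535, 0.058); φ = arcsin(p_z) ≈ 3.32°, λ = atan2(p_y, p_x) ≈ 147.60°.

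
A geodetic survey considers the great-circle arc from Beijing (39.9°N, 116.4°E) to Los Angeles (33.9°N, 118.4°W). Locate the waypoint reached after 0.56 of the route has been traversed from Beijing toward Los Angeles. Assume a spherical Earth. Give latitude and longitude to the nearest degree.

≈ 57°N, 167°W

The haversine formula gives a central angle δ ≈ 1.580 rad (90.5°) between the endpoints.
Interpolate at f = 0.56 with slerp weights a = sin((1−f)δ)/sin δ ≈ 0.641, b = sin(fδ)/sin δ ≈ 0.774.
p = a·p₁ + b·p₂ ≈ (-0.524, -0.125, 0.843); φ = arcsin(p_z) ≈ 57.41°, λ = atan2(p_y, p_x) ≈ -166.60°.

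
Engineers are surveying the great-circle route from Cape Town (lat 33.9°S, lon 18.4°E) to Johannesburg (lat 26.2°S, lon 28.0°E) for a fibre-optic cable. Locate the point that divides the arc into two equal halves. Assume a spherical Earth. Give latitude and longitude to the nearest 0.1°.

≈ lat 30.1°S, lon 23.4°E

The haversine formula gives a central angle δ ≈ 0.198 rad (11.3°) between the endpoints.
Interpolate at f = 1/2 with slerp weights a = sin((1−f)δ)/sin δ ≈ 0.502, b = sin(fδ)/sin δ ≈ 0.502.
p = a·p₁ + b·p₂ ≈ (0.794, 0.343, -0.502); φ = arcsin(p_z) ≈ -30.14°, λ = atan2(p_y, p_x) ≈ 23.39°.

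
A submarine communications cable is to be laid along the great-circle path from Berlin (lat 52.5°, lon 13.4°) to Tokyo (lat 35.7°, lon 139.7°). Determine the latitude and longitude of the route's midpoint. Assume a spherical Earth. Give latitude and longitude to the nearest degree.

≈ lat 64°, lon 92°

Write both endpoints as unit vectors p₁, p₂ with components (cos φ cos λ, cos φ sin λ, sin φ).
The central angle between the endpoints is δ = arccos(p₁·p₂) ≈ 1.400 rad (80.2°).
Interpolate at f = 1/2 with slerp weights a = sin((1−f)δ)/sin δ ≈ 0.654, b = sin(fδ)/sin δ ≈ 0.654.
p = a·p₁ + b·p₂ ≈ (-0.018, 0.436, 0.900); φ = arcsin(p_z) ≈ 64.16°, λ = atan2(p_y, p_x) ≈ 92.33°.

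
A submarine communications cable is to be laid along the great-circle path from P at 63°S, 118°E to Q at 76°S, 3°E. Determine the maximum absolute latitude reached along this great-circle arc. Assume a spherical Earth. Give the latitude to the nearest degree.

The great circle lies in the plane with unit normal n̂ = (p₁ × p₂)/|p₁ × p₂|.
Here n̂_z ≈ -0.173; the vertex latitude is φ_max = arccos|n̂_z| ≈ 80.0°.
Check via Clairaut: cos φ_max = |cos φ₁| · sin C = cos(63.0°)·sin(157.6°) ≈ 0.173, again giving ≈ 80.0°.

≈ 80°S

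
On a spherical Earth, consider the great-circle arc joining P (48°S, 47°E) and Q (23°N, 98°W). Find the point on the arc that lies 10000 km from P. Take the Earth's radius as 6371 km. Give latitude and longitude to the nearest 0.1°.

Write both endpoints as unit vectors p₁, p₂ with components (cos φ cos λ, cos φ sin λ, sin φ).
The central angle between the endpoints is δ = arccos(p₁·p₂) ≈ 2.490 rad (142.6°). The total great-circle distance is δ·R ≈ 2.490 × 6371 ≈ 15862 km, so the target fraction is f = 10000/15862 ≈ 0.630.
Interpolate at f ≈ 0.630 with slerp weights a = sin((1−f)δ)/sin δ ≈ 1.311, b = sin(fδ)/sin δ ≈ 1.648.
p = a·p₁ + b·p₂ ≈ (0.387, -0.861, -0.331); φ = arcsin(p_z) ≈ -19.30°, λ = atan2(p_y, p_x) ≈ -65.77°.

≈ (19.3°S, 65.8°W)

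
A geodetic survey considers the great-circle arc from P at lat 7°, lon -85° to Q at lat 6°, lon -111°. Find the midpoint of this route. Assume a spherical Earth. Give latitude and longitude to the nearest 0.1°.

≈ lat 6.7°, lon -98.0°

The haversine formula gives a central angle δ ≈ 0.451 rad (25.8°) between the endpoints.
Interpolate at f = 1/2 with slerp weights a = sin((1−f)δ)/sin δ ≈ 0.513, b = sin(fδ)/sin δ ≈ 0.513.
p = a·p₁ + b·p₂ ≈ (-0.138, -0.984, 0.116); φ = arcsin(p_z) ≈ 6.67°, λ = atan2(p_y, p_x) ≈ -98.01°.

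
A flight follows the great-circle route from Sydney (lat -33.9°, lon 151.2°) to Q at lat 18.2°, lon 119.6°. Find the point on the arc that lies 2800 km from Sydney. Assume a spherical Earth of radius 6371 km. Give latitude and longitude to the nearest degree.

The haversine formula gives a central angle δ ≈ 1.050 rad (60.2°) between the endpoints. The total great-circle distance is δ·R ≈ 1.050 × 6371 ≈ 6691 km, so the target fraction is f = 2800/6691 ≈ 0.418.
Interpolate at f ≈ 0.418 with slerp weights a = sin((1−f)δ)/sin δ ≈ 0.661, b = sin(fδ)/sin δ ≈ 0.490.
p = a·p₁ + b·p₂ ≈ (-0.711, 0.669, -0.216); φ = arcsin(p_z) ≈ -12.45°, λ = atan2(p_y, p_x) ≈ 136.72°.

≈ lat -12°, lon 137°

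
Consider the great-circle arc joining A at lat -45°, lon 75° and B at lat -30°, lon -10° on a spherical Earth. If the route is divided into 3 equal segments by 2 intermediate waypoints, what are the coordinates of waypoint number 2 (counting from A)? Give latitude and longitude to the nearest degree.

The haversine formula gives a central angle δ ≈ 1.152 rad (66.0°) between the endpoints.
Interpolate at f = 2/3 with slerp weights a = sin((1−f)δ)/sin δ ≈ 0.410, b = sin(fδ)/sin δ ≈ 0.760.
p = a·p₁ + b·p₂ ≈ (0.724, 0.166, -0.670); φ = arcsin(p_z) ≈ -42.08°, λ = atan2(p_y, p_x) ≈ 12.90°.

≈ lat -42°, lon 13°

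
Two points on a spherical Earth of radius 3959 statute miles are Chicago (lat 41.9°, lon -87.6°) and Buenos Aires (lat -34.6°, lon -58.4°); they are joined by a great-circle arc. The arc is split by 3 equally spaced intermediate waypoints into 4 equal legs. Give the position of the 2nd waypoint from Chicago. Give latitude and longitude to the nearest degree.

≈ lat 4°, lon -72°

Convert each endpoint to a unit vector on the sphere (x = cos φ cos λ, y = cos φ sin λ, z = sin φ).
The central angle between the endpoints is δ = arccos(p₁·p₂) ≈ 1.415 rad (81.0°).
Interpolate at f = 2/4 with slerp weights a = sin((1−f)δ)/sin δ ≈ 0.658, b = sin(fδ)/sin δ ≈ 0.658.
p = a·p₁ + b·p₂ ≈ (0.304, -0.950, 0.066); φ = arcsin(p_z) ≈ 3.77°, λ = atan2(p_y, p_x) ≈ -72.25°.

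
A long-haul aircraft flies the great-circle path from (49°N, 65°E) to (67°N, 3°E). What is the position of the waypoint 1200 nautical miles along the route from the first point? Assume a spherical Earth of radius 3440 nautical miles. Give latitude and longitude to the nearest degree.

≈ (63°N, 39°E)

Write both endpoints as unit vectors p₁, p₂ with components (cos φ cos λ, cos φ sin λ, sin φ).
The central angle between the endpoints is δ = arccos(p₁·p₂) ≈ 0.618 rad (35.4°). The total great-circle distance is δ·R ≈ 0.618 × 3440 ≈ 2126 nmi, so the target fraction is f = 1200/2126 ≈ 0.564.
Interpolate at f ≈ 0.564 with slerp weights a = sin((1−f)δ)/sin δ ≈ 0.459, b = sin(fδ)/sin δ ≈ 0.590.
p = a·p₁ + b·p₂ ≈ (0.357, 0.285, 0.889); φ = arcsin(p_z) ≈ 62.80°, λ = atan2(p_y, p_x) ≈ 38.56°.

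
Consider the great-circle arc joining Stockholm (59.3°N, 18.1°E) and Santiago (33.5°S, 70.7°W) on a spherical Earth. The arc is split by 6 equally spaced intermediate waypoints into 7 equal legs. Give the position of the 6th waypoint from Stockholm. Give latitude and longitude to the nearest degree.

≈ 19°S, 61°W

The haversine formula gives a central angle δ ≈ 2.055 rad (117.8°) between the endpoints.
Interpolate at f = 6/7 with slerp weights a = sin((1−f)δ)/sin δ ≈ 0.327, b = sin(fδ)/sin δ ≈ 1.109.
p = a·p₁ + b·p₂ ≈ (0.464, -0.821, -0.331); φ = arcsin(p_z) ≈ -19.34°, λ = atan2(p_y, p_x) ≈ -60.51°.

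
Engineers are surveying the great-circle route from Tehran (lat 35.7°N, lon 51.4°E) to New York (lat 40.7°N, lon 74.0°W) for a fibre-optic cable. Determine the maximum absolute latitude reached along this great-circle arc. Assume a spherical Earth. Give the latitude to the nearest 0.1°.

≈ 59.9°N

The great circle lies in the plane with unit normal n̂ = (p₁ × p₂)/|p₁ × p₂|.
Here n̂_z ≈ -0.502; the vertex latitude is φ_max = arccos|n̂_z| ≈ 59.9°.
Check via Clairaut: cos φ_max = |cos φ₁| · sin C = cos(35.7°)·sin(38.2°) ≈ 0.502, again giving ≈ 59.9°.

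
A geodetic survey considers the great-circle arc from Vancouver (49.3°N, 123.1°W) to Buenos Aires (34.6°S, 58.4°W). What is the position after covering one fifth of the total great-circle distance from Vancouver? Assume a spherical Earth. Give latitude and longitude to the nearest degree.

The haversine formula gives a central angle δ ≈ 1.773 rad (101.6°) between the endpoints.
Interpolate at f = 1/5 with slerp weights a = sin((1−f)δ)/sin δ ≈ 1.009, b = sin(fδ)/sin δ ≈ 0.355.
p = a·p₁ + b·p₂ ≈ (-0.206, -0.800, 0.564); φ = arcsin(p_z) ≈ 34.31°, λ = atan2(p_y, p_x) ≈ -104.47°.

≈ 34°N, 104°W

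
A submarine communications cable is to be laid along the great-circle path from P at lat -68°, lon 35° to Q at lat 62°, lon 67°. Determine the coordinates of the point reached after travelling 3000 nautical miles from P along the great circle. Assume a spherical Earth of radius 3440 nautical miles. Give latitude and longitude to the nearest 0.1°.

≈ lat -19.0°, lon 50.7°

From cos δ = sin φ₁ sin φ₂ + cos φ₁ cos φ₂ cos Δλ, the central angle is δ ≈ 2.304 rad (132.0°). The total great-circle distance is δ·R ≈ 2.304 × 3440 ≈ 7927 nmi, so the target fraction is f = 3000/7927 ≈ 0.378.
Interpolate at f ≈ 0.378 with slerp weights a = sin((1−f)δ)/sin δ ≈ 1.333, b = sin(fδ)/sin δ ≈ 1.031.
p = a·p₁ + b·p₂ ≈ (0.598, 0.732, -0.326); φ = arcsin(p_z) ≈ -19.03°, λ = atan2(p_y, p_x) ≈ 50.74°.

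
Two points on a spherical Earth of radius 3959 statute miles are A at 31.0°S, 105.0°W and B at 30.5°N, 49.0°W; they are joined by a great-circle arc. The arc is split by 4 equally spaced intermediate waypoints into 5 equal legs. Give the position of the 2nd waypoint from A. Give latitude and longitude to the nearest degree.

≈ 7°S, 82°W

Convert each endpoint to a unit vector on the sphere (x = cos φ cos λ, y = cos φ sin λ, z = sin φ).
The central angle between the endpoints is δ = arccos(p₁·p₂) ≈ 1.419 rad (81.3°).
Interpolate at f = 2/5 with slerp weights a = sin((1−f)δ)/sin δ ≈ 0.761, b = sin(fδ)/sin δ ≈ 0.544.
p = a·p₁ + b·p₂ ≈ (0.139, -0.984, -0.116); φ = arcsin(p_z) ≈ -6.65°, λ = atan2(p_y, p_x) ≈ -81.98°.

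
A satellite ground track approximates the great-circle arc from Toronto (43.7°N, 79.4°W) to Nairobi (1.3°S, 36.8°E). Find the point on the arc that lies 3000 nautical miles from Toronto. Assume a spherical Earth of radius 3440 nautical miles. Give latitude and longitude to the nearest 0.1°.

Convert each endpoint to a unit vector on the sphere (x = cos φ cos λ, y = cos φ sin λ, z = sin φ).
The central angle between the endpoints is δ = arccos(p₁·p₂) ≈ 1.912 rad (109.6°). The total great-circle distance is δ·R ≈ 1.912 × 3440 ≈ 6578 nmi, so the target fraction is f = 3000/6578 ≈ 0.456.
Interpolate at f ≈ 0.456 with slerp weights a = sin((1−f)δ)/sin δ ≈ 0.915, b = sin(fδ)/sin δ ≈ 0.813.
p = a·p₁ + b·p₂ ≈ (0.772, -0.164, 0.614); φ = arcsin(p_z) ≈ 37.87°, λ = atan2(p_y, p_x) ≈ -11.98°.

≈ 37.9°N, 12.0°W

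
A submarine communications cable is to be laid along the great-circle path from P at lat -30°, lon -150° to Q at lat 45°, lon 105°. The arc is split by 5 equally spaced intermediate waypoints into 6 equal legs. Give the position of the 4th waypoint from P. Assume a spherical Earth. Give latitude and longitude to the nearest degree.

≈ lat 26°, lon 149°

Convert each endpoint to a unit vector on the sphere (x = cos φ cos λ, y = cos φ sin λ, z = sin φ).
The central angle between the endpoints is δ = arccos(p₁·p₂) ≈ 2.108 rad (120.8°).
Interpolate at f = 4/6 with slerp weights a = sin((1−f)δ)/sin δ ≈ 0.752, b = sin(fδ)/sin δ ≈ 1.148.
p = a·p₁ + b·p₂ ≈ (-0.775, 0.459, 0.436); φ = arcsin(p_z) ≈ 25.83°, λ = atan2(p_y, p_x) ≈ 149.38°.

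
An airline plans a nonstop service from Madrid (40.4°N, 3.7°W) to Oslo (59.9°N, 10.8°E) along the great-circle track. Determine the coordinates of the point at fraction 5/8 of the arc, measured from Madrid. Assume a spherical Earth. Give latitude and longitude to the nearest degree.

Convert each endpoint to a unit vector on the sphere (x = cos φ cos λ, y = cos φ sin λ, z = sin φ).
The central angle between the endpoints is δ = arccos(p₁·p₂) ≈ 0.375 rad (21.5°).
Interpolate at f = 5/8 with slerp weights a = sin((1−f)δ)/sin δ ≈ 0.383, b = sin(fδ)/sin δ ≈ 0.634.
p = a·p₁ + b·p₂ ≈ (0.603, 0.041, 0.797); φ = arcsin(p_z) ≈ 52.80°, λ = atan2(p_y, p_x) ≈ 3.87°.

≈ 53°N, 4°E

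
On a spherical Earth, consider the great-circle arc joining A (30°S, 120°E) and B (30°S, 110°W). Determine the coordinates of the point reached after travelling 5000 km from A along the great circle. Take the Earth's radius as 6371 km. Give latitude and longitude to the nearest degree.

≈ (53°S, 174°E)

Write both endpoints as unit vectors p₁, p₂ with components (cos φ cos λ, cos φ sin λ, sin φ).
The central angle between the endpoints is δ = arccos(p₁·p₂) ≈ 1.805 rad (103.4°). The total great-circle distance is δ·R ≈ 1.805 × 6371 ≈ 11500 km, so the target fraction is f = 5000/11500 ≈ 0.435.
Interpolate at f ≈ 0.435 with slerp weights a = sin((1−f)δ)/sin δ ≈ 0.876, b = sin(fδ)/sin δ ≈ 0.727.
p = a·p₁ + b·p₂ ≈ (-0.595, 0.066, -0.801); φ = arcsin(p_z) ≈ -53.26°, λ = atan2(p_y, p_x) ≈ 173.68°.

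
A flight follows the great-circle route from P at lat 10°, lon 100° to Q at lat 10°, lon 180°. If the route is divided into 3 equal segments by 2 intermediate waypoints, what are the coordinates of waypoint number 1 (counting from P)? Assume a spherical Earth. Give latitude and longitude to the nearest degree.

Write both endpoints as unit vectors p₁, p₂ with components (cos φ cos λ, cos φ sin λ, sin φ).
The central angle between the endpoints is δ = arccos(p₁·p₂) ≈ 1.371 rad (78.5°).
Interpolate at f = 1/3 with slerp weights a = sin((1−f)δ)/sin δ ≈ 0.808, b = sin(fδ)/sin δ ≈ 0.450.
p = a·p₁ + b·p₂ ≈ (-0.582, 0.784, 0.218); φ = arcsin(p_z) ≈ 12.62°, λ = atan2(p_y, p_x) ≈ 126.58°.

≈ lat 13°, lon 127°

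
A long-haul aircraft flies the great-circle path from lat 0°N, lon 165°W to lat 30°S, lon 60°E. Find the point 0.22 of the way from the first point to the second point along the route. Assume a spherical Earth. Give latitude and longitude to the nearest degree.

Write both endpoints as unit vectors p₁, p₂ with components (cos φ cos λ, cos φ sin λ, sin φ).
The central angle between the endpoints is δ = arccos(p₁·p₂) ≈ 2.230 rad (127.8°).
Interpolate at f = 0.22 with slerp weights a = sin((1−f)δ)/sin δ ≈ 1.247, b = sin(fδ)/sin δ ≈ 0.596.
p = a·p₁ + b·p₂ ≈ (-0.946, 0.124, -0.298); φ = arcsin(p_z) ≈ -17.34°, λ = atan2(p_y, p_x) ≈ 172.52°.

≈ lat 17°S, lon 173°E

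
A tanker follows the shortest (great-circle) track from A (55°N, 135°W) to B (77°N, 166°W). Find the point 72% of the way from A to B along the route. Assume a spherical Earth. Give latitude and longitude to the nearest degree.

≈ (71°N, 150°W)

Convert each endpoint to a unit vector on the sphere (x = cos φ cos λ, y = cos φ sin λ, z = sin φ).
The central angle between the endpoints is δ = arccos(p₁·p₂) ≈ 0.431 rad (24.7°).
Interpolate at f = 0.72 with slerp weights a = sin((1−f)δ)/sin δ ≈ 0.288, b = sin(fδ)/sin δ ≈ 0.731.
p = a·p₁ + b·p₂ ≈ (-0.276, -0.157, 0.948); φ = arcsin(p_z) ≈ 71.48°, λ = atan2(p_y, p_x) ≈ -150.46°.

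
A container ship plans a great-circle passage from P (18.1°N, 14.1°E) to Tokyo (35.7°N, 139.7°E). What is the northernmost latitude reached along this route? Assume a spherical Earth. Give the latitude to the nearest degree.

≈ 49°N

The great circle lies in the plane with unit normal n̂ = (p₁ × p₂)/|p₁ × p₂|.
Here n̂_z ≈ +0.651; the vertex latitude is φ_max = arccos|n̂_z| ≈ 49.3°.
Check via Clairaut: cos φ_max = |cos φ₁| · sin C = cos(18.1°)·sin(43.3°) ≈ 0.651, again giving ≈ 49.3°.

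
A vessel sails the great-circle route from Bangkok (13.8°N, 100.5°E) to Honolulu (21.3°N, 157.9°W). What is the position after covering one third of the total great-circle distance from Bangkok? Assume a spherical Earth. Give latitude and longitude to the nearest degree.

≈ 24°N, 132°E

From cos δ = sin φ₁ sin φ₂ + cos φ₁ cos φ₂ cos Δλ, the central angle is δ ≈ 1.666 rad (95.5°).
Interpolate at f = 1/3 with slerp weights a = sin((1−f)δ)/sin δ ≈ 0.900, b = sin(fδ)/sin δ ≈ 0.530.
p = a·p₁ + b·p₂ ≈ (-0.617, 0.674, 0.407); φ = arcsin(p_z) ≈ 24.02°, λ = atan2(p_y, p_x) ≈ 132.46°.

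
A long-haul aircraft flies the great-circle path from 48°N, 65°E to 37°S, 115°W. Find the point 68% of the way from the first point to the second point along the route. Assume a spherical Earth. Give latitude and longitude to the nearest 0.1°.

≈ 17.1°N, 115.0°W

From cos δ = sin φ₁ sin φ₂ + cos φ₁ cos φ₂ cos Δλ, the central angle is δ ≈ 2.950 rad (169.0°).
Interpolate at f = 0.68 with slerp weights a = sin((1−f)δ)/sin δ ≈ 4.244, b = sin(fδ)/sin δ ≈ 4.753.
p = a·p₁ + b·p₂ ≈ (-0.404, -0.866, 0.294); φ = arcsin(p_z) ≈ 17.08°, λ = atan2(p_y, p_x) ≈ -115.00°.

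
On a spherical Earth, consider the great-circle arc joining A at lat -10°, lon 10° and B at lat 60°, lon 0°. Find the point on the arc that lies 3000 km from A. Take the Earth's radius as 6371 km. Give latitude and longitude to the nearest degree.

≈ lat 17°, lon 7°

From cos δ = sin φ₁ sin φ₂ + cos φ₁ cos φ₂ cos Δλ, the central angle is δ ≈ 1.230 rad (70.5°). The total great-circle distance is δ·R ≈ 1.230 × 6371 ≈ 7834 km, so the target fraction is f = 3000/7834 ≈ 0.383.
Interpolate at f ≈ 0.383 with slerp weights a = sin((1−f)δ)/sin δ ≈ 0.730, b = sin(fδ)/sin δ ≈ 0.481.
p = a·p₁ + b·p₂ ≈ (0.949, 0.125, 0.290); φ = arcsin(p_z) ≈ 16.87°, λ = atan2(p_y, p_x) ≈ 7.50°.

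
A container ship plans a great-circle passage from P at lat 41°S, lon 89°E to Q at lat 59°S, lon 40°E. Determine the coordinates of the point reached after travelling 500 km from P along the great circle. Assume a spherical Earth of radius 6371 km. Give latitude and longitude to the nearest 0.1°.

≈ lat 44.2°S, lon 84.8°E

From cos δ = sin φ₁ sin φ₂ + cos φ₁ cos φ₂ cos Δλ, the central angle is δ ≈ 0.614 rad (35.2°). The total great-circle distance is δ·R ≈ 0.614 × 6371 ≈ 3912 km, so the target fraction is f = 500/3912 ≈ 0.128.
Interpolate at f ≈ 0.128 with slerp weights a = sin((1−f)δ)/sin δ ≈ 0.886, b = sin(fδ)/sin δ ≈ 0.136.
p = a·p₁ + b·p₂ ≈ (0.065, 0.713, -0.698); φ = arcsin(p_z) ≈ -44.24°, λ = atan2(p_y, p_x) ≈ 84.77°.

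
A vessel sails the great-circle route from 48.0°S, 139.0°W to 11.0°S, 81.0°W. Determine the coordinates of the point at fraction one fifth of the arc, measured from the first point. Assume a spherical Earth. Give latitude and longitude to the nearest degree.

≈ 43°S, 123°W

Write both endpoints as unit vectors p₁, p₂ with components (cos φ cos λ, cos φ sin λ, sin φ).
The central angle between the endpoints is δ = arccos(p₁·p₂) ≈ 1.059 rad (60.7°).
Interpolate at f = 1/5 with slerp weights a = sin((1−f)δ)/sin δ ≈ 0.860, b = sin(fδ)/sin δ ≈ 0.241.
p = a·p₁ + b·p₂ ≈ (-0.397, -0.611, -0.685); φ = arcsin(p_z) ≈ -43.22°, λ = atan2(p_y, p_x) ≈ -123.01°.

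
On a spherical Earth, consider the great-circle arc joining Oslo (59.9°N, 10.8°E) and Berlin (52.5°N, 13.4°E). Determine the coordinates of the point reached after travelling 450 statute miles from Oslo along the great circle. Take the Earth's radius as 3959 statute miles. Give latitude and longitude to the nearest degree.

≈ 54°N, 13°E

From cos δ = sin φ₁ sin φ₂ + cos φ₁ cos φ₂ cos Δλ, the central angle is δ ≈ 0.132 rad (7.5°). The total great-circle distance is δ·R ≈ 0.132 × 3959 ≈ 521 mi, so the target fraction is f = 450/521 ≈ 0.864.
Interpolate at f ≈ 0.864 with slerp weights a = sin((1−f)δ)/sin δ ≈ 0.136, b = sin(fδ)/sin δ ≈ 0.865.
p = a·p₁ + b·p₂ ≈ (0.579, 0.135, 0.804); φ = arcsin(p_z) ≈ 53.51°, λ = atan2(p_y, p_x) ≈ 13.10°.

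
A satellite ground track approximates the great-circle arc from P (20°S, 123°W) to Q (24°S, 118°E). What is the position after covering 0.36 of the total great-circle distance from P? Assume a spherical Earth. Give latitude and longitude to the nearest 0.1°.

≈ (36.3°S, 162.6°W)

Write both endpoints as unit vectors p₁, p₂ with components (cos φ cos λ, cos φ sin λ, sin φ).
The central angle between the endpoints is δ = arccos(p₁·p₂) ≈ 1.852 rad (106.1°).
Interpolate at f = 0.36 with slerp weights a = sin((1−f)δ)/sin δ ≈ 0.964, b = sin(fδ)/sin δ ≈ 0.643.
p = a·p₁ + b·p₂ ≈ (-0.769, -0.241, -0.592); φ = arcsin(p_z) ≈ -36.26°, λ = atan2(p_y, p_x) ≈ -162.62°.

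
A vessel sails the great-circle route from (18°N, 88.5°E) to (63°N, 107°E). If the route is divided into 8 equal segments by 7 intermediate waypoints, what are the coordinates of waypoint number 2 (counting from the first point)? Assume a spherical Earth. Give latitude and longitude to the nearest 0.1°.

Convert each endpoint to a unit vector on the sphere (x = cos φ cos λ, y = cos φ sin λ, z = sin φ).
The central angle between the endpoints is δ = arccos(p₁·p₂) ≈ 0.816 rad (46.8°).
Interpolate at f = 2/8 with slerp weights a = sin((1−f)δ)/sin δ ≈ 0.789, b = sin(fδ)/sin δ ≈ 0.278.
p = a·p₁ + b·p₂ ≈ (-0.017, 0.871, 0.492); φ = arcsin(p_z) ≈ 29.44°, λ = atan2(p_y, p_x) ≈ 91.14°.

≈ (29.4°N, 91.1°E)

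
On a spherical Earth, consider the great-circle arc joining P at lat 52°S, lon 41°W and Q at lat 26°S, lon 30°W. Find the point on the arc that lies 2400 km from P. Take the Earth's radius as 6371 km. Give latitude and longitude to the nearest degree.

≈ lat 32°S, lon 32°W

Convert each endpoint to a unit vector on the sphere (x = cos φ cos λ, y = cos φ sin λ, z = sin φ).
The central angle between the endpoints is δ = arccos(p₁·p₂) ≈ 0.476 rad (27.3°). The total great-circle distance is δ·R ≈ 0.476 × 6371 ≈ 3035 km, so the target fraction is f = 2400/3035 ≈ 0.791.
Interpolate at f ≈ 0.791 with slerp weights a = sin((1−f)δ)/sin δ ≈ 0.217, b = sin(fδ)/sin δ ≈ 0.802.
p = a·p₁ + b·p₂ ≈ (0.725, -0.448, -0.523); φ = arcsin(p_z) ≈ -31.51°, λ = atan2(p_y, p_x) ≈ -31.71°.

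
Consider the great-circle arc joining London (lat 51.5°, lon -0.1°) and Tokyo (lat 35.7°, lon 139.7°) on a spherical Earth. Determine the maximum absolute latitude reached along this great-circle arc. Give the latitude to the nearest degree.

≈ 71°

The great circle lies in the plane with unit normal n̂ = (p₁ × p₂)/|p₁ × p₂|.
Here n̂_z ≈ +0.327; the vertex latitude is φ_max = arccos|n̂_z| ≈ 70.9°.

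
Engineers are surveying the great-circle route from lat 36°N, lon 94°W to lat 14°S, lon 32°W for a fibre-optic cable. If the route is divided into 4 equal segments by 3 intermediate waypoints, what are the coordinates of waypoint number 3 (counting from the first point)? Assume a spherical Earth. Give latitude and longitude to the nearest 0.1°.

The haversine formula gives a central angle δ ≈ 1.342 rad (76.9°) between the endpoints.
Interpolate at f = 3/4 with slerp weights a = sin((1−f)δ)/sin δ ≈ 0.338, b = sin(fδ)/sin δ ≈ 0.868.
p = a·p₁ + b·p₂ ≈ (0.695, -0.719, -0.011); φ = arcsin(p_z) ≈ -0.64°, λ = atan2(p_y, p_x) ≈ -45.98°.

≈ lat 0.6°S, lon 46.0°W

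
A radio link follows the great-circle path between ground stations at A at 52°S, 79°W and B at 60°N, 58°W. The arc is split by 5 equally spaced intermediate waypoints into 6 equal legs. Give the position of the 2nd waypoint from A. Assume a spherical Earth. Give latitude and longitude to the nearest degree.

The haversine formula gives a central angle δ ≈ 1.977 rad (113.3°) between the endpoints.
Interpolate at f = 2/6 with slerp weights a = sin((1−f)δ)/sin δ ≈ 1.054, b = sin(fδ)/sin δ ≈ 0.667.
p = a·p₁ + b·p₂ ≈ (0.300, -0.920, -0.253); φ = arcsin(p_z) ≈ -14.67°, λ = atan2(p_y, p_x) ≈ -71.91°.

≈ 15°S, 72°W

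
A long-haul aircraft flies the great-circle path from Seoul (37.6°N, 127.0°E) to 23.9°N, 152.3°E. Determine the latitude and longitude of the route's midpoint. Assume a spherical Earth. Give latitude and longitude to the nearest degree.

Write both endpoints as unit vectors p₁, p₂ with components (cos φ cos λ, cos φ sin λ, sin φ).
The central angle between the endpoints is δ = arccos(p₁·p₂) ≈ 0.446 rad (25.6°).
Interpolate at f = 1/2 with slerp weights a = sin((1−f)δ)/sin δ ≈ 0.513, b = sin(fδ)/sin δ ≈ 0.513.
p = a·p₁ + b·p₂ ≈ (-0.659, 0.542, 0.521); φ = arcsin(p_z) ≈ 31.37°, λ = atan2(p_y, p_x) ≈ 140.57°.

≈ 31°N, 141°E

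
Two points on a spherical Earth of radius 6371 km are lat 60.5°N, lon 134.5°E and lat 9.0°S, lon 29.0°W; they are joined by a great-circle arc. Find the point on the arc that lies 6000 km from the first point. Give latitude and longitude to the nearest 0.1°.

≈ lat 62.2°N, lon 7.9°W

From cos δ = sin φ₁ sin φ₂ + cos φ₁ cos φ₂ cos Δλ, the central angle is δ ≈ 2.217 rad (127.0°). The total great-circle distance is δ·R ≈ 2.217 × 6371 ≈ 14127 km, so the target fraction is f = 6000/14127 ≈ 0.425.
Interpolate at f ≈ 0.425 with slerp weights a = sin((1−f)δ)/sin δ ≈ 1.199, b = sin(fδ)/sin δ ≈ 1.013.
p = a·p₁ + b·p₂ ≈ (0.461, -0.064, 0.885); φ = arcsin(p_z) ≈ 62.23°, λ = atan2(p_y, p_x) ≈ -7.91°.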